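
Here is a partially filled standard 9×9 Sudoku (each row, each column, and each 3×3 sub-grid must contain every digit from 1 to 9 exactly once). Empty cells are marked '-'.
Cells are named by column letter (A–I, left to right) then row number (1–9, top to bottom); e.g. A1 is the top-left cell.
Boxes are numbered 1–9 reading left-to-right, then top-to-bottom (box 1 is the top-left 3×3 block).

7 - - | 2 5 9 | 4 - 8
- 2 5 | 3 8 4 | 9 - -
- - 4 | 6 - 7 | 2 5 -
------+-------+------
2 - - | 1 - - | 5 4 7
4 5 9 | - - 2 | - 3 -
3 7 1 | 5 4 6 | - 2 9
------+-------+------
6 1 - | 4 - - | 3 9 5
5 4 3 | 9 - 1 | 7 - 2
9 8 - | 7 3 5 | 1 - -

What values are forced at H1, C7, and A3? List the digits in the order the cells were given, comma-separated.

For H1:
  Consider where 1 can go in row 1.
  B1 is out (column B already has a 1).
  C1 is out (column C already has a 1).
  So the only cell in row 1 that can hold 1 is H1.
  So H1 = 1.
For C7:
  Consider where 7 can go in box 7.
  C9 is out (row 9 already has a 7).
  So the only cell in box 7 that can hold 7 is C7.
  So C7 = 7.
For A3:
  Consider where 8 can go in row 3.
  B3 is out (column B already has a 8).
  E3 is out (column E already has a 8).
  I3 is out (column I already has a 8).
  So the only cell in row 3 that can hold 8 is A3.
  So A3 = 8.

1,7,8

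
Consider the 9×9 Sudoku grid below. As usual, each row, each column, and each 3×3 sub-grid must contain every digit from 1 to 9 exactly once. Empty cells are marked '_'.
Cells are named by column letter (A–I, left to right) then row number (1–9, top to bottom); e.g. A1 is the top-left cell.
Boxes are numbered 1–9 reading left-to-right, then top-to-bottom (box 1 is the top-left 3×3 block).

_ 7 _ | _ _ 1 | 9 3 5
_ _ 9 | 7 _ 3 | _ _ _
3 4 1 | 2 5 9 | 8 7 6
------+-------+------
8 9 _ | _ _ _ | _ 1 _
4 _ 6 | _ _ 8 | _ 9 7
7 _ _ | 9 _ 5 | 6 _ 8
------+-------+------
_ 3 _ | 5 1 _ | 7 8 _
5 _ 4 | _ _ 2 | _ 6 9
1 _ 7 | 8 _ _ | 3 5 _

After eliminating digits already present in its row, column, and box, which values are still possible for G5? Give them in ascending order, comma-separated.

2,5

Row 5 already contains {4, 6, 7, 8, 9}.
Column G already contains {3, 6, 7, 8, 9}.
Its 3×3 block (box 6) already contains {1, 6, 7, 8, 9}.
Removing those from 1–9 leaves {2, 5} as the candidates for G5.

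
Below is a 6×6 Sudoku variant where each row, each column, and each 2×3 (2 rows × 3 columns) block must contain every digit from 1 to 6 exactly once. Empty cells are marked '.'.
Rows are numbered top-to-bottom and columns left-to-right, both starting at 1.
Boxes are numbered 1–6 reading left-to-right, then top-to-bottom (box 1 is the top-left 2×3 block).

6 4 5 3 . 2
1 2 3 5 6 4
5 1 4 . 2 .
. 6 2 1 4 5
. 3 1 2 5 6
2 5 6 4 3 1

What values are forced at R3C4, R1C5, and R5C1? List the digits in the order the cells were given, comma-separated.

For R3C4:
  Row 3 already contains {1, 2, 4, 5}.
  Column 4 already contains {1, 2, 3, 4, 5}.
  Its 2×3 block (box 4) already contains {1, 2, 4, 5}.
  The only value from 1–6 not eliminated is 6, so R3C4 = 6.
For R1C5:
  Row 1 already contains {2, 3, 4, 5, 6}.
  Column 5 already contains {2, 3, 4, 5, 6}.
  Its 2×3 block (box 2) already contains {2, 3, 4, 5, 6}.
  The only value from 1–6 not eliminated is 1, so R1C5 = 1.
For R5C1:
  Row 5 already contains {1, 2, 3, 5, 6}.
  Column 1 already contains {1, 2, 5, 6}.
  Its 2×3 block (box 5) already contains {1, 2, 3, 5, 6}.
  The only value from 1–6 not eliminated is 4, so R5C1 = 4.

6,1,4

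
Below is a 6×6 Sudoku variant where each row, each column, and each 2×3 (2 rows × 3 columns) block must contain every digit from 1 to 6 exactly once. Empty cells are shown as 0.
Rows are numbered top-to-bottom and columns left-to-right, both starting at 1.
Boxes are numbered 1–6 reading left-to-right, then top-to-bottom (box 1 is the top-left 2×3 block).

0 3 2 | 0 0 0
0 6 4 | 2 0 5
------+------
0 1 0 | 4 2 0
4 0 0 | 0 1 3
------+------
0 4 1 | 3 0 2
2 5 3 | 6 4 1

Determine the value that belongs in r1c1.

Cell r1c1 itself could take any of {1, 5} by direct elimination.
Consider where 5 can go in row 1.
r1c4 is out (box 2 already has a 5).
r1c5 is out (box 2 already has a 5).
r1c6 is out (column 6 already has a 5).
So the only cell in row 1 that can hold 5 is r1c1.
Therefore r1c1 = 5.

5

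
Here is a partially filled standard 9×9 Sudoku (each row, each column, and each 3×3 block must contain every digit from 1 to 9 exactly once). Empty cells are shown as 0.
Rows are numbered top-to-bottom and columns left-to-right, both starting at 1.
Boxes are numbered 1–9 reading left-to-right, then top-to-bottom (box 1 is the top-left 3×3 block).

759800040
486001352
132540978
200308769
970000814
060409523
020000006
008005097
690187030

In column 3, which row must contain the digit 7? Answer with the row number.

7

Consider where 7 can go in column 3.
r4c3 is out (row 4 already has a 7).
r5c3 is out (row 5 already has a 7).
r6c3 is out (box 4 already has a 7).
r9c3 is out (row 9 already has a 7).
So the only cell in column 3 that can hold 7 is r7c3.
That is row 7.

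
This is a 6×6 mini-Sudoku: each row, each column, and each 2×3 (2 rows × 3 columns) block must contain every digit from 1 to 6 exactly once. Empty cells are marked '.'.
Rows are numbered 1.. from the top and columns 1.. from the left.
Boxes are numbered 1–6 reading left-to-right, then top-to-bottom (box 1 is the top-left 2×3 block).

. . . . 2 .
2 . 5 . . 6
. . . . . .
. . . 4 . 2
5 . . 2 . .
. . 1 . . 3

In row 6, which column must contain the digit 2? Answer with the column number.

Consider where 2 can go in row 6.
row 6, column 1 is out (column 1 already has a 2).
row 6, column 4 is out (column 4 already has a 2).
row 6, column 5 is out (column 5 already has a 2).
So the only cell in row 6 that can hold 2 is row 6, column 2.
That is column 2.

2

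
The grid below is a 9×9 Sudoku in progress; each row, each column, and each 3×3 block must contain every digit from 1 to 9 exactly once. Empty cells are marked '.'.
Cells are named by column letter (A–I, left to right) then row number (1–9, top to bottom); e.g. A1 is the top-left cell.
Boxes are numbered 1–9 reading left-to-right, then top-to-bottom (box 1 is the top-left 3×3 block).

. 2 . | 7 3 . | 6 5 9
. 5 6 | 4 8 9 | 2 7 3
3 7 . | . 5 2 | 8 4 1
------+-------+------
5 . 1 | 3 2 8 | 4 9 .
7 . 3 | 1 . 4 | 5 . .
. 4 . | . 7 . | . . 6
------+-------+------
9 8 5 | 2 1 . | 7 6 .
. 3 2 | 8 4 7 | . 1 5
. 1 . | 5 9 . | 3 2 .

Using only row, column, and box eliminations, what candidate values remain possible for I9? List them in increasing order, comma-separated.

4,8

Row 9 already contains {1, 2, 3, 5, 9}.
Column I already contains {1, 3, 5, 6, 9}.
Its 3×3 block (box 9) already contains {1, 2, 3, 5, 6, 7}.
Removing those from 1–9 leaves {4, 8} as the candidates for I9.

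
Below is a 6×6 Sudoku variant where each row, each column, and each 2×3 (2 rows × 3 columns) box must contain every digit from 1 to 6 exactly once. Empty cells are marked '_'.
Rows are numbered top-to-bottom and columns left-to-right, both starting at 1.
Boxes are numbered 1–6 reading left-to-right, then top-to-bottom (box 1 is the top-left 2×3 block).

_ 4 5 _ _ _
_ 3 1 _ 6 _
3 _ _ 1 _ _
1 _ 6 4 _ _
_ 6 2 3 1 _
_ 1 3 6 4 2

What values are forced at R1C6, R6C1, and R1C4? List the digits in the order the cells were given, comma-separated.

For R1C6:
  Consider where 1 can go in box 2.
  R1C4 is out (column 4 already has a 1).
  R1C5 is out (column 5 already has a 1).
  R2C4 is out (row 2 already has a 1).
  R2C6 is out (row 2 already has a 1).
  So the only cell in box 2 that can hold 1 is R1C6.
  So R1C6 = 1.
For R6C1:
  Row 6 already contains {1, 2, 3, 4, 6}.
  Column 1 already contains {1, 3}.
  Its 2×3 block (box 5) already contains {1, 2, 3, 6}.
  The only value from 1–6 not eliminated is 5, so R6C1 = 5.
For R1C4:
  Row 1 already contains {4, 5}.
  Column 4 already contains {1, 3, 4, 6}.
  Its 2×3 block (box 2) already contains {6}.
  The only value from 1–6 not eliminated is 2, so R1C4 = 2.

1,5,2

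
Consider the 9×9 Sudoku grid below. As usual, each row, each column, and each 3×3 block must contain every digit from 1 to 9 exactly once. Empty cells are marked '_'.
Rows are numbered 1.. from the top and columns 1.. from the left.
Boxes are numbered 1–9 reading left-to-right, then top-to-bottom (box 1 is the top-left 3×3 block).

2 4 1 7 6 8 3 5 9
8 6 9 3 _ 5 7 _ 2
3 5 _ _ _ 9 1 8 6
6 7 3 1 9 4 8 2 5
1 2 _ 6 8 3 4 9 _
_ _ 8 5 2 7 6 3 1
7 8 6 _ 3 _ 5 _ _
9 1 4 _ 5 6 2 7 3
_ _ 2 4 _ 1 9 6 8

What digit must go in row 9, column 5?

7

Row 9 already contains {1, 2, 4, 6, 8, 9}.
Column 5 already contains {2, 3, 5, 6, 8, 9}.
Its 3×3 block (box 8) already contains {1, 3, 4, 5, 6}.
The only value from 1–9 not eliminated is 7, so row 9, column 5 = 7.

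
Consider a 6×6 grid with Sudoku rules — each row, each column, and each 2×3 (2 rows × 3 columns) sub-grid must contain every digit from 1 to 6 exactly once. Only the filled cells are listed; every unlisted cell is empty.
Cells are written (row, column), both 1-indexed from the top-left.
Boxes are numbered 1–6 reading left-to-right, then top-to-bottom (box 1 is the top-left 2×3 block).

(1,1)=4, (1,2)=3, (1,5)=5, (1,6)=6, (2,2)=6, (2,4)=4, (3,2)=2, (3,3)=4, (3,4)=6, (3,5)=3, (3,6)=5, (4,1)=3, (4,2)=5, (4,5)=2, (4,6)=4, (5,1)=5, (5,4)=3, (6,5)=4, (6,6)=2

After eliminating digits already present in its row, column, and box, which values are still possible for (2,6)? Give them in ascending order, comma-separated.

1,3

Row 2 already contains {4, 6}.
Column 6 already contains {2, 4, 5, 6}.
Its 2×3 block (box 2) already contains {4, 5, 6}.
Removing those from 1–6 leaves {1, 3} as the candidates for (2,6).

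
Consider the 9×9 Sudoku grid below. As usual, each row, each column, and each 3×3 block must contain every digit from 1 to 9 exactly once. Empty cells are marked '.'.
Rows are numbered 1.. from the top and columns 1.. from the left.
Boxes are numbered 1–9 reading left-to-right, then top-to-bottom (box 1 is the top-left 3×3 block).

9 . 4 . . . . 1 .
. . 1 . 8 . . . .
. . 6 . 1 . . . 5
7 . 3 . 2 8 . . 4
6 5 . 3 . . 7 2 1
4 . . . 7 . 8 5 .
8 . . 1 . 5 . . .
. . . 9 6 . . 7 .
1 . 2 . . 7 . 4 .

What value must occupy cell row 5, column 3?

Cell row 5, column 3 itself could take any of {8, 9} by direct elimination.
Consider where 8 can go in box 4.
row 4, column 2 is out (row 4 already has a 8).
row 6, column 2 is out (row 6 already has a 8).
row 6, column 3 is out (row 6 already has a 8).
So the only cell in box 4 that can hold 8 is row 5, column 3.
Therefore row 5, column 3 = 8.

8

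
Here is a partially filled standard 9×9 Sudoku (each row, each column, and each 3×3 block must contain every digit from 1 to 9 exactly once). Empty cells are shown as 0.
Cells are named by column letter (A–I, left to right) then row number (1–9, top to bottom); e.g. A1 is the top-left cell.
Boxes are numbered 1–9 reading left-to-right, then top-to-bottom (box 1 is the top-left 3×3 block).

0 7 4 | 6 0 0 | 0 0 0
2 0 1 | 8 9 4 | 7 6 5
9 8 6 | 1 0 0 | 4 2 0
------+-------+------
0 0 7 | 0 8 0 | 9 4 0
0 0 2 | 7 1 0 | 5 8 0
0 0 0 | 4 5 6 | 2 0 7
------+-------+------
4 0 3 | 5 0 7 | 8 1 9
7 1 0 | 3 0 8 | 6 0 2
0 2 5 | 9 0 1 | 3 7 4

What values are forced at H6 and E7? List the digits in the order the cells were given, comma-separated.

3,2

For H6:
  Row 6 already contains {2, 4, 5, 6, 7}.
  Column H already contains {1, 2, 4, 6, 7, 8}.
  Its 3×3 block (box 6) already contains {2, 4, 5, 7, 8, 9}.
  The only value from 1–9 not eliminated is 3, so H6 = 3.
For E7:
  Consider where 2 can go in row 7.
  B7 is out (column B already has a 2).
  So the only cell in row 7 that can hold 2 is E7.
  So E7 = 2.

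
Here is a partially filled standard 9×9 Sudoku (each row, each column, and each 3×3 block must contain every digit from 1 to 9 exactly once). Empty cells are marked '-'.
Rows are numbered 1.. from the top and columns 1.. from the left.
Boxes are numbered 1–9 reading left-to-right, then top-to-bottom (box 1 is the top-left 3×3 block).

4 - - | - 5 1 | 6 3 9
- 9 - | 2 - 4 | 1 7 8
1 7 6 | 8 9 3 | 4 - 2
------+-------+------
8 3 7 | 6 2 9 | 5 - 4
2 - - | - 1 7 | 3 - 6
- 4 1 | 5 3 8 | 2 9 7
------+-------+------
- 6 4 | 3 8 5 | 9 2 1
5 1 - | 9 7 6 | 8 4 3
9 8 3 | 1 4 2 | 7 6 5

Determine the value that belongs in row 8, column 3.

2

Row 8 already contains {1, 3, 4, 5, 6, 7, 8, 9}.
Column 3 already contains {1, 3, 4, 6, 7}.
Its 3×3 block (box 7) already contains {1, 3, 4, 5, 6, 8, 9}.
The only value from 1–9 not eliminated is 2, so row 8, column 3 = 2.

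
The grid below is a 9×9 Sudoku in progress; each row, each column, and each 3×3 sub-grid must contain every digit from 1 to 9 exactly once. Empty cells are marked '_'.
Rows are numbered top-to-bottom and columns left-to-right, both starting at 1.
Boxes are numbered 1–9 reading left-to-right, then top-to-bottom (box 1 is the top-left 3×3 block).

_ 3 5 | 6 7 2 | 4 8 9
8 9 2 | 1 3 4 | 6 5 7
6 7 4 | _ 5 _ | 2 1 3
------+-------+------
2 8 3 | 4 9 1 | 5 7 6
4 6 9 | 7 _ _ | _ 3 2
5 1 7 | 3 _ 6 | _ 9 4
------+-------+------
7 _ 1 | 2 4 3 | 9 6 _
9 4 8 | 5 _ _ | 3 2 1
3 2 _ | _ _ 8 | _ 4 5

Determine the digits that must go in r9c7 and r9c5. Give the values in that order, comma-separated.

7,1

For r9c7:
  Row 9 already contains {2, 3, 4, 5, 8}.
  Column 7 already contains {2, 3, 4, 5, 6, 9}.
  Its 3×3 block (box 9) already contains {1, 2, 3, 4, 5, 6, 9}.
  The only value from 1–9 not eliminated is 7, so r9c7 = 7.
For r9c5:
  Consider where 1 can go in row 9.
  r9c3 is out (column 3 already has a 1).
  r9c4 is out (column 4 already has a 1).
  r9c7 is out (box 9 already has a 1).
  So the only cell in row 9 that can hold 1 is r9c5.
  So r9c5 = 1.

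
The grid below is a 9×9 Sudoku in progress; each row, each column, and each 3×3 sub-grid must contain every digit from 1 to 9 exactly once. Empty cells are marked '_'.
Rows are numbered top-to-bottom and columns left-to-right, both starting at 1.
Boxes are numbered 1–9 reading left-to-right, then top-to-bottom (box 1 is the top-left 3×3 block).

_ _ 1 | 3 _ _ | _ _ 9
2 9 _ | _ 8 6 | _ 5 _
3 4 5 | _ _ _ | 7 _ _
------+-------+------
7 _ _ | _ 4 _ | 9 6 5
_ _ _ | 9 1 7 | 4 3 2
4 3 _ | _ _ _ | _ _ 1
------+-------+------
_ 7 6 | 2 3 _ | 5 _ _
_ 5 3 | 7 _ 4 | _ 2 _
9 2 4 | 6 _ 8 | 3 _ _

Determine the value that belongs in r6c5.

6

Cell r6c5 itself could take any of {2, 5, 6} by direct elimination.
Consider where 6 can go in column 5.
r1c5 is out (box 2 already has a 6).
r3c5 is out (box 2 already has a 6).
r8c5 is out (box 8 already has a 6).
r9c5 is out (row 9 already has a 6).
So the only cell in column 5 that can hold 6 is r6c5.
Therefore r6c5 = 6.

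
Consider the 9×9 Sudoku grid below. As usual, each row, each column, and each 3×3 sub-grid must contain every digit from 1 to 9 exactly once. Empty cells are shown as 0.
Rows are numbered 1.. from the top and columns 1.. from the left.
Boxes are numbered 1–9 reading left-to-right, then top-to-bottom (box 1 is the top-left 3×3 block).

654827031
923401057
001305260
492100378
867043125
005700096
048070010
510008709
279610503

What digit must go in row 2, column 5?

6

Row 2 already contains {1, 2, 3, 4, 5, 7, 9}.
Column 5 already contains {1, 2, 4, 7}.
Its 3×3 block (box 2) already contains {1, 2, 3, 4, 5, 7, 8}.
The only value from 1–9 not eliminated is 6, so row 2, column 5 = 6.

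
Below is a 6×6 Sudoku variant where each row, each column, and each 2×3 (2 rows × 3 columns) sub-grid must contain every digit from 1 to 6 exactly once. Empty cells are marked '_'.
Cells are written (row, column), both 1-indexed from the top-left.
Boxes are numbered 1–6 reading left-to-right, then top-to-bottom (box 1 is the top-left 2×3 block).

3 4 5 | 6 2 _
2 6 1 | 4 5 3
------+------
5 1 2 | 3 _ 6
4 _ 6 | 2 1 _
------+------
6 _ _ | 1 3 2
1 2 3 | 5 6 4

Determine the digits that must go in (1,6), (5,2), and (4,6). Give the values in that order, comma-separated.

For (1,6):
  Row 1 already contains {2, 3, 4, 5, 6}.
  Column 6 already contains {2, 3, 4, 6}.
  Its 2×3 block (box 2) already contains {2, 3, 4, 5, 6}.
  The only value from 1–6 not eliminated is 1, so (1,6) = 1.
For (5,2):
  Row 5 already contains {1, 2, 3, 6}.
  Column 2 already contains {1, 2, 4, 6}.
  Its 2×3 block (box 5) already contains {1, 2, 3, 6}.
  The only value from 1–6 not eliminated is 5, so (5,2) = 5.
For (4,6):
  Row 4 already contains {1, 2, 4, 6}.
  Column 6 already contains {2, 3, 4, 6}.
  Its 2×3 block (box 4) already contains {1, 2, 3, 6}.
  The only value from 1–6 not eliminated is 5, so (4,6) = 5.

1,5,5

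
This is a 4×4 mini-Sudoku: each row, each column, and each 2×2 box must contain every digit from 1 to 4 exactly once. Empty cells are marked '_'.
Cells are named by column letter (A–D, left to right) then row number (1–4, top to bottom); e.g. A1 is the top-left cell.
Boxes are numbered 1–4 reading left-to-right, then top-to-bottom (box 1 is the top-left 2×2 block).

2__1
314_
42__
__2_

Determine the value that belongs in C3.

1

Cell C3 itself could take any of {1, 3} by direct elimination.
Consider where 1 can go in row 3.
D3 is out (column D already has a 1).
So the only cell in row 3 that can hold 1 is C3.
Therefore C3 = 1.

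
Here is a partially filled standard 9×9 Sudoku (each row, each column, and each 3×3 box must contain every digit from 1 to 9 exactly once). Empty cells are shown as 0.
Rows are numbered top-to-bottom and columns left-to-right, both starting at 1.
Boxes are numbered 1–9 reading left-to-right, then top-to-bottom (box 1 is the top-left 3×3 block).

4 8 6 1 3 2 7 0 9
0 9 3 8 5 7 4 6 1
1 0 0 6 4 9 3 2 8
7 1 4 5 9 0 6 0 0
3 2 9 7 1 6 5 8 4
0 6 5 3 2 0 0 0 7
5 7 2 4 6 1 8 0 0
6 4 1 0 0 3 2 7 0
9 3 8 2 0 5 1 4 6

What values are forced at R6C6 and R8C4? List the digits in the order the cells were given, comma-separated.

For R6C6:
  Consider where 4 can go in row 6.
  R6C1 is out (column 1 already has a 4).
  R6C7 is out (column 7 already has a 4).
  R6C8 is out (column 8 already has a 4).
  So the only cell in row 6 that can hold 4 is R6C6.
  So R6C6 = 4.
For R8C4:
  Row 8 already contains {1, 2, 3, 4, 6, 7}.
  Column 4 already contains {1, 2, 3, 4, 5, 6, 7, 8}.
  Its 3×3 block (box 8) already contains {1, 2, 3, 4, 5, 6}.
  The only value from 1–9 not eliminated is 9, so R8C4 = 9.

4,9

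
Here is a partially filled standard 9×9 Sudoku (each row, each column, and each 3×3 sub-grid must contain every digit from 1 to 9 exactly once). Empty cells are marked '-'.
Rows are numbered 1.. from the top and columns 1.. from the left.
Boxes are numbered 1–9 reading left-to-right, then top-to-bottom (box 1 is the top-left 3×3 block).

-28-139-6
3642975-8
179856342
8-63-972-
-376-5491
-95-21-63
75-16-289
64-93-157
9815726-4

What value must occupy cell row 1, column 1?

Row 1 already contains {1, 2, 3, 6, 8, 9}.
Column 1 already contains {1, 3, 6, 7, 8, 9}.
Its 3×3 block (box 1) already contains {1, 2, 3, 4, 6, 7, 8, 9}.
The only value from 1–9 not eliminated is 5, so row 1, column 1 = 5.

5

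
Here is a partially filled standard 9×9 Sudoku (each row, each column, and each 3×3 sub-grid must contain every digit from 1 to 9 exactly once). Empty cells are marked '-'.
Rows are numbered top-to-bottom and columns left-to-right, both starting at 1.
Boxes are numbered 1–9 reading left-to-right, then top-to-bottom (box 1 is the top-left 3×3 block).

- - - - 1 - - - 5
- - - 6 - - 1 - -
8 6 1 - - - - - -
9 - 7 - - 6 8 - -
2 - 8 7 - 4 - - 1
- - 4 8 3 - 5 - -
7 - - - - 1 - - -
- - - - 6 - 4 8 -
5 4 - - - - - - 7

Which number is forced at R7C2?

Cell R7C2 itself could take any of {2, 3, 8, 9} by direct elimination.
Consider where 8 can go in column 2.
R1C2 is out (box 1 already has a 8). R2C2 is out (box 1 already has a 8). R4C2 is out (row 4 already has a 8). R5C2 is out (row 5 already has a 8). The remaining empty cells in column 2 are similarly blocked.
So the only cell in column 2 that can hold 8 is R7C2.
Therefore R7C2 = 8.

8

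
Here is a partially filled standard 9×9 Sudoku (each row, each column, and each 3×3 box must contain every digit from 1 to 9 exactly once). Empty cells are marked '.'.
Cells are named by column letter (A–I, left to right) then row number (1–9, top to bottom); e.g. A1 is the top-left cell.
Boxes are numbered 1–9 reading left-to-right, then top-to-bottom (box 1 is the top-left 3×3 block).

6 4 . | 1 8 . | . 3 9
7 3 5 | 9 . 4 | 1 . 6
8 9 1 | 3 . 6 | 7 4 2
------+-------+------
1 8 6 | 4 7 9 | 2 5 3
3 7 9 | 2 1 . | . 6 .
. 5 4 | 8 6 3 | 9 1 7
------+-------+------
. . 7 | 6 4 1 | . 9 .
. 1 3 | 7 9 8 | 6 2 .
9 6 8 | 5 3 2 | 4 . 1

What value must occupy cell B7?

Row 7 already contains {1, 4, 6, 7, 9}.
Column B already contains {1, 3, 4, 5, 6, 7, 8, 9}.
Its 3×3 block (box 7) already contains {1, 3, 6, 7, 8, 9}.
The only value from 1–9 not eliminated is 2, so B7 = 2.

2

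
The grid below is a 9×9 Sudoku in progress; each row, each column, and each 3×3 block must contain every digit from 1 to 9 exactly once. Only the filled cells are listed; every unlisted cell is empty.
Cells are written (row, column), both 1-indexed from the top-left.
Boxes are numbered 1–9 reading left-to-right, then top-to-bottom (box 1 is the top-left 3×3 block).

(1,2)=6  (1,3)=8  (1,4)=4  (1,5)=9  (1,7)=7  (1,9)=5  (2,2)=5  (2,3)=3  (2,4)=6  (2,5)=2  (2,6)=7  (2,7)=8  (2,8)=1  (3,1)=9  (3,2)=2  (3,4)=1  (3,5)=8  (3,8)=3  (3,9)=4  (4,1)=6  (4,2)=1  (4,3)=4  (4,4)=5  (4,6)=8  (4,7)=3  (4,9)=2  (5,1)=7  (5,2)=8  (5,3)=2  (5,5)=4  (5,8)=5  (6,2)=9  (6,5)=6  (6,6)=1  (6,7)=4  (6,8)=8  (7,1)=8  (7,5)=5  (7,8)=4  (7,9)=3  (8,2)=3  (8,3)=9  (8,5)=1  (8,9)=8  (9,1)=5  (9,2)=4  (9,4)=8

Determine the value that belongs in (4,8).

Cell (4,8) itself could take any of {7, 9} by direct elimination.
Consider where 9 can go in row 4.
(4,5) is out (column 5 already has a 9).
So the only cell in row 4 that can hold 9 is (4,8).
Therefore (4,8) = 9.

9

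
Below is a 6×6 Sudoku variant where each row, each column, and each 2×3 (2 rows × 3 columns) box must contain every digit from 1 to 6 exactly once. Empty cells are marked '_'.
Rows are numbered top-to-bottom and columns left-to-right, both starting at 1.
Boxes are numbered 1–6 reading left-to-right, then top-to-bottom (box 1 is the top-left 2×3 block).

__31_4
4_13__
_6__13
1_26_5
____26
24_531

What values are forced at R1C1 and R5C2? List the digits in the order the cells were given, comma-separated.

For R1C1:
  Consider where 6 can go in box 1.
  R1C2 is out (column 2 already has a 6).
  R2C2 is out (column 2 already has a 6).
  So the only cell in box 1 that can hold 6 is R1C1.
  So R1C1 = 6.
For R5C2:
  Consider where 1 can go in column 2.
  R1C2 is out (row 1 already has a 1).
  R2C2 is out (row 2 already has a 1).
  R4C2 is out (row 4 already has a 1).
  So the only cell in column 2 that can hold 1 is R5C2.
  So R5C2 = 1.

6,1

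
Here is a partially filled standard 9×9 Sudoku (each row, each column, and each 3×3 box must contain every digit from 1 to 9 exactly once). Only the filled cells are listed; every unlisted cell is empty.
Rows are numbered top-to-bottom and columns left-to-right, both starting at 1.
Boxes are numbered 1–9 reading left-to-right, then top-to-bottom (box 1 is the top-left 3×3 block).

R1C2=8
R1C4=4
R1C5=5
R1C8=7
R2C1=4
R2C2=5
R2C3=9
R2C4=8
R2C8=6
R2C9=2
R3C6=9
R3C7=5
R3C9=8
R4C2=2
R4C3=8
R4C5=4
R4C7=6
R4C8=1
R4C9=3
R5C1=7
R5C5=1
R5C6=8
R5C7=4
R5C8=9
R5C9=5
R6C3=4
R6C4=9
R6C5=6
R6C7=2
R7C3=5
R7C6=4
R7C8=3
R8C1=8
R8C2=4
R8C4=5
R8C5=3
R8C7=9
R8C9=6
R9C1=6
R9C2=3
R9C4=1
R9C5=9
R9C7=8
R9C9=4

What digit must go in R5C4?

Cell R5C4 itself could take any of {2, 3} by direct elimination.
Consider where 2 can go in row 5.
R5C2 is out (column 2 already has a 2).
R5C3 is out (box 4 already has a 2).
So the only cell in row 5 that can hold 2 is R5C4.
Therefore R5C4 = 2.

2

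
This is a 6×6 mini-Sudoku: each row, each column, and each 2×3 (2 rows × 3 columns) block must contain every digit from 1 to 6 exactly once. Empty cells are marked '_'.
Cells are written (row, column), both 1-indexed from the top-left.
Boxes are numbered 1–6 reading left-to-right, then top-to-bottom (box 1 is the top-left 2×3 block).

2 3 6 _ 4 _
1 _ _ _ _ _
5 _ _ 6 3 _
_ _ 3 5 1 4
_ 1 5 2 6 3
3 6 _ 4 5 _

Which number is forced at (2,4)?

3

Row 2 already contains {1}.
Column 4 already contains {2, 4, 5, 6}.
Its 2×3 block (box 2) already contains {4}.
The only value from 1–6 not eliminated is 3, so (2,4) = 3.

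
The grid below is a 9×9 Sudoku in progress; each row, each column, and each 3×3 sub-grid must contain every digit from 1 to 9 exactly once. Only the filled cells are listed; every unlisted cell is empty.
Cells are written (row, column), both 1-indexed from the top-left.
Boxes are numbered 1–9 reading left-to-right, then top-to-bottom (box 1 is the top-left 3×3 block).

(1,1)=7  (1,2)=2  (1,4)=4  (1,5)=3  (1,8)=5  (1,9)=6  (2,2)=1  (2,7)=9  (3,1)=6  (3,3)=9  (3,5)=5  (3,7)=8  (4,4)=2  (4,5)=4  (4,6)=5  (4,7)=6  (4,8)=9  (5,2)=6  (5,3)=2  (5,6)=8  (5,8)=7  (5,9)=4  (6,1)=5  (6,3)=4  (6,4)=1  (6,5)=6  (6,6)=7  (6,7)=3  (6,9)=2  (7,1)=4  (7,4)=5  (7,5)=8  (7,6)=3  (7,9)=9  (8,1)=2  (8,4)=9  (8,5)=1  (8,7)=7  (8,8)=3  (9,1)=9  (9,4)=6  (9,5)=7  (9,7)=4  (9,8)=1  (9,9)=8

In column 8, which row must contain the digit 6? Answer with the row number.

7

Consider where 6 can go in column 8.
(2,8) is out (box 3 already has a 6).
(3,8) is out (row 3 already has a 6).
(6,8) is out (row 6 already has a 6).
So the only cell in column 8 that can hold 6 is (7,8).
That is row 7.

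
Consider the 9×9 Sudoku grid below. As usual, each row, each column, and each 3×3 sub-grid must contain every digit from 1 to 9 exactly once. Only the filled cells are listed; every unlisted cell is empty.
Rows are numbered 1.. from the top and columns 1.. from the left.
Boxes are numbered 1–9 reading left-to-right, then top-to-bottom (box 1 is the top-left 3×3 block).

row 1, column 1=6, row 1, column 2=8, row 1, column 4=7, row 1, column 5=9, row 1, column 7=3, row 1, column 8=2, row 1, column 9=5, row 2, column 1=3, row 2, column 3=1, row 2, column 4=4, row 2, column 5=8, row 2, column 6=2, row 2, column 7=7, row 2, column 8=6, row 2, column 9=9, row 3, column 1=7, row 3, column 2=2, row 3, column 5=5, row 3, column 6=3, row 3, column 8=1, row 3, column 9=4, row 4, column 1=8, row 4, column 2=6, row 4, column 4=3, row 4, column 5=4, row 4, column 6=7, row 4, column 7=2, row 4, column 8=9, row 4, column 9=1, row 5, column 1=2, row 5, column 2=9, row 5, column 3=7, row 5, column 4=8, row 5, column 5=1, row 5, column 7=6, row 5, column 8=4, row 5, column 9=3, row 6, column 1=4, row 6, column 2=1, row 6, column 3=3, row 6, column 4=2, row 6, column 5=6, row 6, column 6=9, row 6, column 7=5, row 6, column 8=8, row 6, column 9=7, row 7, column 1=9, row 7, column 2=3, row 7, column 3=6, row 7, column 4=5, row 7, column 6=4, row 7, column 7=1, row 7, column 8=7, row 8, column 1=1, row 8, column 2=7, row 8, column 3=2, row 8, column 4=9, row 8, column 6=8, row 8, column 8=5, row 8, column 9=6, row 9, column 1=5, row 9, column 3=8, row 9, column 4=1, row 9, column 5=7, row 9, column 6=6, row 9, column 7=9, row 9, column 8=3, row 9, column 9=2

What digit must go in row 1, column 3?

Row 1 already contains {2, 3, 5, 6, 7, 8, 9}.
Column 3 already contains {1, 2, 3, 6, 7, 8}.
Its 3×3 block (box 1) already contains {1, 2, 3, 6, 7, 8}.
The only value from 1–9 not eliminated is 4, so row 1, column 3 = 4.

4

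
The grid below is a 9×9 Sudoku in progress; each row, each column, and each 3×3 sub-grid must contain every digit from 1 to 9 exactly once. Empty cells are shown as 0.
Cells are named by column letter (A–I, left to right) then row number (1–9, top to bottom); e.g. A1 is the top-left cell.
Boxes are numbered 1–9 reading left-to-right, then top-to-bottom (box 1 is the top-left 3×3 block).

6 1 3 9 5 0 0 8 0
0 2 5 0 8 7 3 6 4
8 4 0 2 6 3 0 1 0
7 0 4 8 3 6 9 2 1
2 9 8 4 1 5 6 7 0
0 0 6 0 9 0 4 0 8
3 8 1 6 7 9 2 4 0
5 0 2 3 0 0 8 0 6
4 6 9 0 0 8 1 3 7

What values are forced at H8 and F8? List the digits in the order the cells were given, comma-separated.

For H8:
  Row 8 already contains {2, 3, 5, 6, 8}.
  Column H already contains {1, 2, 3, 4, 6, 7, 8}.
  Its 3×3 block (box 9) already contains {1, 2, 3, 4, 6, 7, 8}.
  The only value from 1–9 not eliminated is 9, so H8 = 9.
For F8:
  Consider where 1 can go in column F.
  F1 is out (row 1 already has a 1).
  F6 is out (box 5 already has a 1).
  So the only cell in column F that can hold 1 is F8.
  So F8 = 1.

9,1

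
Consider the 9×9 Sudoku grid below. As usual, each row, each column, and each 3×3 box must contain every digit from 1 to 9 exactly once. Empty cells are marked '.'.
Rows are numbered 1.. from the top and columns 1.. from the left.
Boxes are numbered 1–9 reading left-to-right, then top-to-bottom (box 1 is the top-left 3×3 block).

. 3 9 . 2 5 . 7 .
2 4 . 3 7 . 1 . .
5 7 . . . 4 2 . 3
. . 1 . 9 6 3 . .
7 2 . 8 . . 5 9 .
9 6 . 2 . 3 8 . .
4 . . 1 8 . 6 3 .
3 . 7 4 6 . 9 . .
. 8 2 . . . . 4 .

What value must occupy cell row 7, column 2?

Cell row 7, column 2 itself could take any of {5, 9} by direct elimination.
Consider where 9 can go in box 7.
row 7, column 3 is out (column 3 already has a 9).
row 8, column 2 is out (row 8 already has a 9).
row 9, column 1 is out (column 1 already has a 9).
So the only cell in box 7 that can hold 9 is row 7, column 2.
Therefore row 7, column 2 = 9.

9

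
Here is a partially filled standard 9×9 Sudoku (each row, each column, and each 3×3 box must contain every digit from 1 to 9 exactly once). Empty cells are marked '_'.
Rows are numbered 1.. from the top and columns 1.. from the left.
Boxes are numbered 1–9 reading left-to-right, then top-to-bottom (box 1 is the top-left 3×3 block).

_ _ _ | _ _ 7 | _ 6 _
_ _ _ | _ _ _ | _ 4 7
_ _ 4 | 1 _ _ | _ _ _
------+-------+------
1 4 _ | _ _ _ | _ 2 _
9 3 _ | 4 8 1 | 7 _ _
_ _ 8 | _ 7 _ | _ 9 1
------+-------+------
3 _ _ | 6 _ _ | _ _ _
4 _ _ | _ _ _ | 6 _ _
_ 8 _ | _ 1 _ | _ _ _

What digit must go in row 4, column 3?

7

Cell row 4, column 3 itself could take any of {5, 6, 7} by direct elimination.
Consider where 7 can go in box 4.
row 5, column 3 is out (row 5 already has a 7).
row 6, column 1 is out (row 6 already has a 7).
row 6, column 2 is out (row 6 already has a 7).
So the only cell in box 4 that can hold 7 is row 4, column 3.
Therefore row 4, column 3 = 7.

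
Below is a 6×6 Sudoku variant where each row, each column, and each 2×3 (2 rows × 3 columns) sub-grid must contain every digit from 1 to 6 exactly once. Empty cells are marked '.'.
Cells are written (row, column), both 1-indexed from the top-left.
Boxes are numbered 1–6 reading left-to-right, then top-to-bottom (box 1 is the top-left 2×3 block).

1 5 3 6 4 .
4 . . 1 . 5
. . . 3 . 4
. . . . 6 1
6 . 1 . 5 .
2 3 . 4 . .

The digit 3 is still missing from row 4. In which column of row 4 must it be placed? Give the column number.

Consider where 3 can go in row 4.
(4,2) is out (column 2 already has a 3).
(4,3) is out (column 3 already has a 3).
(4,4) is out (column 4 already has a 3).
So the only cell in row 4 that can hold 3 is (4,1).
That is column 1.

1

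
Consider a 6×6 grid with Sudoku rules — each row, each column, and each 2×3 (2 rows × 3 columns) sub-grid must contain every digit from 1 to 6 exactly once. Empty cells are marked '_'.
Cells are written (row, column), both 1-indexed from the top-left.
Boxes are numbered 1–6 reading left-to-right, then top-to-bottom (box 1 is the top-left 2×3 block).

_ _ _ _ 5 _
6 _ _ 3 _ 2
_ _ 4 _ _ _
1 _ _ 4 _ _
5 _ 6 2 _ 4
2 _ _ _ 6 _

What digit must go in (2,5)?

Cell (2,5) itself could take any of {1, 4} by direct elimination.
Consider where 4 can go in column 5.
(3,5) is out (row 3 already has a 4).
(4,5) is out (row 4 already has a 4).
(5,5) is out (row 5 already has a 4).
So the only cell in column 5 that can hold 4 is (2,5).
Therefore (2,5) = 4.

4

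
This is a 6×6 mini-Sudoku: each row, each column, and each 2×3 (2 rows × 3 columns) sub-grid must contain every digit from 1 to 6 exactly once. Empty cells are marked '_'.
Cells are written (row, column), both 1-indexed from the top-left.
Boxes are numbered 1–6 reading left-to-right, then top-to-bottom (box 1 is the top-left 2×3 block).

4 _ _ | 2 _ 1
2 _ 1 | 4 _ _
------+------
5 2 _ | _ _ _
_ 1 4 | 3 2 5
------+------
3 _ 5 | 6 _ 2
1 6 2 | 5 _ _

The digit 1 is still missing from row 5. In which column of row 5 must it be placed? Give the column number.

5

Consider where 1 can go in row 5.
(5,2) is out (column 2 already has a 1).
So the only cell in row 5 that can hold 1 is (5,5).
That is column 5.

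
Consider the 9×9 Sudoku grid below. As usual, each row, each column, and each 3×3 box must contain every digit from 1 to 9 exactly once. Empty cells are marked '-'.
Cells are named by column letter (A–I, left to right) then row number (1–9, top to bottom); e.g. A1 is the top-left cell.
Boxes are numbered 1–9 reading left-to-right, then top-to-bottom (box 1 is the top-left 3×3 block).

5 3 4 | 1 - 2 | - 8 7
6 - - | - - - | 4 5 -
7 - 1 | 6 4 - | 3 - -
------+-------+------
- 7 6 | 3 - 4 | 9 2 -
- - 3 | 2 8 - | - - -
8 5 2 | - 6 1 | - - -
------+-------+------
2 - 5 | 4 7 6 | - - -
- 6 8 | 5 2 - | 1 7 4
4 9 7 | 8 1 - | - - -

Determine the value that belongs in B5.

Cell B5 itself could take any of {1, 4} by direct elimination.
Consider where 4 can go in box 4.
A4 is out (row 4 already has a 4).
A5 is out (column A already has a 4).
So the only cell in box 4 that can hold 4 is B5.
Therefore B5 = 4.

4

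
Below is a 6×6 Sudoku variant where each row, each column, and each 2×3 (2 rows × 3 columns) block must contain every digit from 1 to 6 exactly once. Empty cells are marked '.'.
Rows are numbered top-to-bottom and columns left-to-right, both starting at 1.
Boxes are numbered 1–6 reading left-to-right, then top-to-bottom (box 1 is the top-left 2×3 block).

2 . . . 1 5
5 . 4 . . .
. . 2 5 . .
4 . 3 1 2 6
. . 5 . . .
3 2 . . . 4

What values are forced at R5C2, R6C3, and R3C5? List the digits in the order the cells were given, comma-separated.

For R5C2:
  Consider where 4 can go in box 5.
  R5C1 is out (column 1 already has a 4).
  R6C3 is out (row 6 already has a 4).
  So the only cell in box 5 that can hold 4 is R5C2.
  So R5C2 = 4.
For R6C3:
  Consider where 1 can go in row 6.
  R6C4 is out (column 4 already has a 1).
  R6C5 is out (column 5 already has a 1).
  So the only cell in row 6 that can hold 1 is R6C3.
  So R6C3 = 1.
For R3C5:
  Consider where 4 can go in row 3.
  R3C1 is out (column 1 already has a 4).
  R3C2 is out (box 3 already has a 4).
  R3C6 is out (column 6 already has a 4).
  So the only cell in row 3 that can hold 4 is R3C5.
  So R3C5 = 4.

4,1,4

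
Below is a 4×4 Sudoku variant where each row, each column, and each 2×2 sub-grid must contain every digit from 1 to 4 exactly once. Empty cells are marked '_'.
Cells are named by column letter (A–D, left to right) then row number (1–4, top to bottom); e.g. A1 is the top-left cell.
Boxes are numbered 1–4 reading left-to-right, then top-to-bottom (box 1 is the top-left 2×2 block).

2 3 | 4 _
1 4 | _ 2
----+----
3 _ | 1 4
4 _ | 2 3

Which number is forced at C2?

Row 2 already contains {1, 2, 4}.
Column C already contains {1, 2, 4}.
Its 2×2 block (box 2) already contains {2, 4}.
The only value from 1–4 not eliminated is 3, so C2 = 3.

3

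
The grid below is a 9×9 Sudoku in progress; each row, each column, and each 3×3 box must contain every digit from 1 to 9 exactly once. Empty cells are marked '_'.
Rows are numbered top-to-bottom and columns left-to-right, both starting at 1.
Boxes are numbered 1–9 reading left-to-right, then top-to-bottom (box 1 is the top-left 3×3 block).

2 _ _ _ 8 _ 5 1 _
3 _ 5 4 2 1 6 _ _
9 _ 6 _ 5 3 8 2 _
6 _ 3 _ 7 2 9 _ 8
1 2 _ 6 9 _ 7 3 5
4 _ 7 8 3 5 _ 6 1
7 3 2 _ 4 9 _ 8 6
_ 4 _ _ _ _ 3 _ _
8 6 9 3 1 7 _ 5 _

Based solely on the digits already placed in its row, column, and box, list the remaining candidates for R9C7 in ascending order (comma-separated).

Row 9 already contains {1, 3, 5, 6, 7, 8, 9}.
Column 7 already contains {3, 5, 6, 7, 8, 9}.
Its 3×3 block (box 9) already contains {3, 5, 6, 8}.
Removing those from 1–9 leaves {2, 4} as the candidates for R9C7.

2,4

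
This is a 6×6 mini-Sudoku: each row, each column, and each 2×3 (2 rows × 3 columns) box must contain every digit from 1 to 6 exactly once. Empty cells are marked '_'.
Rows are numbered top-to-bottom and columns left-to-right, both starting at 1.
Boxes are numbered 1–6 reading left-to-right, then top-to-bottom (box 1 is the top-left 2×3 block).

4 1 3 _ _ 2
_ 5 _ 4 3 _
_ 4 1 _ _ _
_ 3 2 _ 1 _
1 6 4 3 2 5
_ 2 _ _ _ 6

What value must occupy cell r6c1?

3

Cell r6c1 itself could take any of {3, 5} by direct elimination.
Consider where 3 can go in column 1.
r2c1 is out (row 2 already has a 3).
r3c1 is out (box 3 already has a 3).
r4c1 is out (row 4 already has a 3).
So the only cell in column 1 that can hold 3 is r6c1.
Therefore r6c1 = 3.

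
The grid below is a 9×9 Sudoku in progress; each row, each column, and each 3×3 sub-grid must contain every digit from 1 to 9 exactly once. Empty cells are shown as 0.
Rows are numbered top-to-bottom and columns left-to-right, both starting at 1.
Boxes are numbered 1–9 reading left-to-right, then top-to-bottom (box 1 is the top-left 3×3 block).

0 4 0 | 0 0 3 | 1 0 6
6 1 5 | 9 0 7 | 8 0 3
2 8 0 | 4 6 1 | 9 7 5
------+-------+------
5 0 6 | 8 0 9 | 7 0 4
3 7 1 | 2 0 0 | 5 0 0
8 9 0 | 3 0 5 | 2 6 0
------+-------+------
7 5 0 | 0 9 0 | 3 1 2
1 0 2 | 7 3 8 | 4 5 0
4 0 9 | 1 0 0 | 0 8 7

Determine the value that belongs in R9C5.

Cell R9C5 itself could take any of {2, 5} by direct elimination.
Consider where 5 can go in row 9.
R9C2 is out (column 2 already has a 5).
R9C6 is out (column 6 already has a 5).
R9C7 is out (column 7 already has a 5).
So the only cell in row 9 that can hold 5 is R9C5.
Therefore R9C5 = 5.

5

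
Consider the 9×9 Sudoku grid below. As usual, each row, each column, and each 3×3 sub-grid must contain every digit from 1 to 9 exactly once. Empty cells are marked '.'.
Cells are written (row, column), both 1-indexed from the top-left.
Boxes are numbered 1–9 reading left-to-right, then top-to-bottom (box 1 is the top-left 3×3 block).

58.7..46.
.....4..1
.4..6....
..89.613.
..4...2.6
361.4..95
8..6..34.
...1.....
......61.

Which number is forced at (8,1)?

Cell (8,1) itself could take any of {2, 4, 6, 7, 9} by direct elimination.
Consider where 4 can go in row 8.
(8,2) is out (column 2 already has a 4). (8,3) is out (column 3 already has a 4). (8,5) is out (column 5 already has a 4). (8,6) is out (column 6 already has a 4). The remaining empty cells in row 8 are similarly blocked.
So the only cell in row 8 that can hold 4 is (8,1).
Therefore (8,1) = 4.

4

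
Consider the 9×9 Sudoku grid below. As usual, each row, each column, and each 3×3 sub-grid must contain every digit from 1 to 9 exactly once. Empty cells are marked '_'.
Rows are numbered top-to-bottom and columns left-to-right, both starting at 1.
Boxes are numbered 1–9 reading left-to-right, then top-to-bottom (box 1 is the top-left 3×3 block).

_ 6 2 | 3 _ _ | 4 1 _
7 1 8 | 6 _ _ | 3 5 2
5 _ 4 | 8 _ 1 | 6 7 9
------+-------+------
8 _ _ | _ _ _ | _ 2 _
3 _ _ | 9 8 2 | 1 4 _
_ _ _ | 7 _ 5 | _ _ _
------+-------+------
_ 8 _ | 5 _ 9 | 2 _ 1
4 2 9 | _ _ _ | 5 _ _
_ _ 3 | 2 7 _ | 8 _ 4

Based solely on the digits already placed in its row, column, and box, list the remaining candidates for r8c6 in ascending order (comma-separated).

Row 8 already contains {2, 4, 5, 9}.
Column 6 already contains {1, 2, 5, 9}.
Its 3×3 block (box 8) already contains {2, 5, 7, 9}.
Removing those from 1–9 leaves {3, 6, 8} as the candidates for r8c6.

3,6,8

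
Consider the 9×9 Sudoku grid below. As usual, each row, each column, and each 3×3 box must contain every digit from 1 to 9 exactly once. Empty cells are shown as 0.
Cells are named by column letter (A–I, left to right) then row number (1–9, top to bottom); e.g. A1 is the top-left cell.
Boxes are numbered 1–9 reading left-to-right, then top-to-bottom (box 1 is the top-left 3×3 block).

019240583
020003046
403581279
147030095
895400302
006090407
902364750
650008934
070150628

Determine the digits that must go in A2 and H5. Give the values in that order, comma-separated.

5,6

For A2:
  Consider where 5 can go in box 1.
  A1 is out (row 1 already has a 5).
  C2 is out (column C already has a 5).
  B3 is out (row 3 already has a 5).
  So the only cell in box 1 that can hold 5 is A2.
  So A2 = 5.
For H5:
  Consider where 6 can go in column H.
  H6 is out (row 6 already has a 6).
  So the only cell in column H that can hold 6 is H5.
  So H5 = 6.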